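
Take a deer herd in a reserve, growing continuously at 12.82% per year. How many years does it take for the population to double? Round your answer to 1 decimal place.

doubling time ≈ 5.4 years

doubling time = ln(2) / |r| = 0.69315 / 0.1282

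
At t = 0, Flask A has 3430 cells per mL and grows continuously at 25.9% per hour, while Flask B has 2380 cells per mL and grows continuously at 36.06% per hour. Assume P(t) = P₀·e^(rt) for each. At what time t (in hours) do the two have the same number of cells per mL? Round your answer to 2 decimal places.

3430·e^(0.259t) = 2380·e^(0.3606t)
3430/2380 = e^((0.3606 − 0.259)t) → ln(1.44118) = 0.1016·t
t = 0.36546 / 0.1016

t ≈ 3.60 hours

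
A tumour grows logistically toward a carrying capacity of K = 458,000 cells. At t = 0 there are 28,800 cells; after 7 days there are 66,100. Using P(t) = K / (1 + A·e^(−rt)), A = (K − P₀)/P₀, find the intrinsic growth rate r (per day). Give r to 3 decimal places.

A = (458000 − 28800)/28800 = 14.90278
66100 = 458000/(1 + 14.90278·e^(−r·7)) → e^(−7r) = (6.9289 − 1)/14.90278 = 0.397838
r = −ln(0.397838)/7 = 0.92171/7

r ≈ 0.132 per day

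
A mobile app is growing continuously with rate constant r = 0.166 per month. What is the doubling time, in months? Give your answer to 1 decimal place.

doubling time ≈ 4.2 months

doubling time = ln(2) / |r| = 0.69315 / 0.166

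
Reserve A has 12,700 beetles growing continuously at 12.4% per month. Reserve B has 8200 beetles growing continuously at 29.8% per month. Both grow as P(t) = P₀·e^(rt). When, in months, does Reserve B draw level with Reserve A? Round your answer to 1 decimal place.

t ≈ 2.5 months

12700·e^(0.124t) = 8200·e^(0.298t)
12700/8200 = e^((0.298 − 0.124)t) → ln(1.54878) = 0.174·t
t = 0.43747 / 0.174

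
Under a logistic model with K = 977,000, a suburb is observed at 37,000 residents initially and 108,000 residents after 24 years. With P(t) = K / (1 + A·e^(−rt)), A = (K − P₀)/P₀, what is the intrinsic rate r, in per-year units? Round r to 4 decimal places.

r ≈ 0.0479 per year

A = (977000 − 37000)/37000 = 25.40541
108000 = 977000/(1 + 25.40541·e^(−r·24)) → e^(−24r) = (9.0463 − 1)/25.40541 = 0.316716
r = −ln(0.316716)/24 = 1.14975/24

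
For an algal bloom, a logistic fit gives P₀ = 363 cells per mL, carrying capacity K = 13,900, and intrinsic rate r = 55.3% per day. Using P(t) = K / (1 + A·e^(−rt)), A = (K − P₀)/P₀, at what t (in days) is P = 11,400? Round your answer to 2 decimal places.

A = (13900 − 363)/363 = 37.29201
11400 = 13900/(1 + 37.29201·e^(−0.553t)) → 1 + 37.29201·e^(−0.553t) = 1.2193
e^(−0.553t) = 0.005881 → t = ln(170.05157)/0.553 = 5.1361/0.553

t ≈ 9.29 days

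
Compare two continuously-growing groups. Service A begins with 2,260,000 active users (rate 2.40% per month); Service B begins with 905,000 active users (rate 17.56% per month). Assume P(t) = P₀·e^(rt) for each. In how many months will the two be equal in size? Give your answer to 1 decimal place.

t ≈ 6.0 months

2260000·e^(0.024t) = 905000·e^(0.1756t)
2260000/905000 = e^((0.1756 − 0.024)t) → ln(2.49724) = 0.1516·t
t = 0.91519 / 0.1516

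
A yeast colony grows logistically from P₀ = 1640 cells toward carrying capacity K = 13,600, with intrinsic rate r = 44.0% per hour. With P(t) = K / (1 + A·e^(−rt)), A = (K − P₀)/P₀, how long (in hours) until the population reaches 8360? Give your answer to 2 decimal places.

A = (13600 − 1640)/1640 = 7.29268
8360 = 13600/(1 + 7.29268·e^(−0.44t)) → 1 + 7.29268·e^(−0.44t) = 1.62679
e^(−0.44t) = 0.085948 → t = ln(11.63489)/0.44 = 2.45401/0.44

t ≈ 5.58 hours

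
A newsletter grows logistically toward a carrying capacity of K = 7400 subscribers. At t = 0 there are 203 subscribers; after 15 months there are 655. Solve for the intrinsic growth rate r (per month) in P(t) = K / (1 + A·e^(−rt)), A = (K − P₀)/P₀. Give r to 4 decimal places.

A = (7400 − 203)/203 = 35.4532
655 = 7400/(1 + 35.4532·e^(−r·15)) → e^(−15r) = (11.29771 − 1)/35.4532 = 0.290459
r = −ln(0.290459)/15 = 1.23629/15

r ≈ 0.0824 per month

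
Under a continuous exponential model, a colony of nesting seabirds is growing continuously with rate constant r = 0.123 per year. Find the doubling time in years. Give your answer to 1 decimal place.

doubling time ≈ 5.6 years

doubling time = ln(2) / |r| = 0.69315 / 0.123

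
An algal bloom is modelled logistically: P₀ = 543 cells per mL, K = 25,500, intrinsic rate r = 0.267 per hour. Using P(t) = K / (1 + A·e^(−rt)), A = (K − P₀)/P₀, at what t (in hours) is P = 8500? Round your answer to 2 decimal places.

A = (25500 − 543)/543 = 45.96133
8500 = 25500/(1 + 45.96133·e^(−0.267t)) → 1 + 45.96133·e^(−0.267t) = 3
e^(−0.267t) = 0.043515 → t = ln(22.98066)/0.267 = 3.13465/0.267

t ≈ 11.74 hours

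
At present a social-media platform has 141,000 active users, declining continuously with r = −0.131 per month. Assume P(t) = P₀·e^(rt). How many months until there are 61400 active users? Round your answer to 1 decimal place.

61400 = 141000 · e^(-0.131·t)
t = ln(61400/141000) / -0.131 = ln(0.43546) / -0.131 = -0.83135 / -0.131

t ≈ 6.3 months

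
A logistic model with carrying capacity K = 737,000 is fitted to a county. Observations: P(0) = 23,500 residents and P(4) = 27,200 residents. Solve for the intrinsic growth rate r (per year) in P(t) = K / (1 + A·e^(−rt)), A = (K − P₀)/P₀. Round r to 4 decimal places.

r ≈ 0.0379 per year

A = (737000 − 23500)/23500 = 30.3617
27200 = 737000/(1 + 30.3617·e^(−r·4)) → e^(−4r) = (27.09559 − 1)/30.3617 = 0.85949
r = −ln(0.85949)/4 = 0.15142/4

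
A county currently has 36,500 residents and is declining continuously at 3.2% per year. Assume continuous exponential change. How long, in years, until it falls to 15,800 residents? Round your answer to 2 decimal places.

t ≈ 26.17 years

15800 = 36500 · e^(-0.032·t)
t = ln(15800/36500) / -0.032 = ln(0.43288) / -0.032 = -0.8373 / -0.032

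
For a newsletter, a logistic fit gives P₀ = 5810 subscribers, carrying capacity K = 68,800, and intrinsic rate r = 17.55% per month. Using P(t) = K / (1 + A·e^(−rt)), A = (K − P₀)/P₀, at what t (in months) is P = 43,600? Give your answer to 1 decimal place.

t ≈ 16.7 months

A = (68800 − 5810)/5810 = 10.84165
43600 = 68800/(1 + 10.84165·e^(−0.1755t)) → 1 + 10.84165·e^(−0.1755t) = 1.57798
e^(−0.1755t) = 0.053311 → t = ln(18.75778)/0.1755 = 2.93161/0.1755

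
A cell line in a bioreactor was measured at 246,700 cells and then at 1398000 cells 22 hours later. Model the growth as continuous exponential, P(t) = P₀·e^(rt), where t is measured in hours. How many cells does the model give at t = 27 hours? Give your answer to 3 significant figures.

≈ 2,070,000 cells

r = ln(1398000/246700) / 22 ≈ 0.078847 per hour
P(27) = 246700 · e^(0.078847·27) = 246700 · 8.40526 ≈ 2073577.91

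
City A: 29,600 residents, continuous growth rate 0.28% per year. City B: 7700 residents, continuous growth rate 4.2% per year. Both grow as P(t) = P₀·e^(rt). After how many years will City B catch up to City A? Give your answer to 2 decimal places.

29600·e^(0.0028t) = 7700·e^(0.042t)
29600/7700 = e^((0.042 − 0.0028)t) → ln(3.84416) = 0.0392·t
t = 1.34655 / 0.0392

t ≈ 34.35 years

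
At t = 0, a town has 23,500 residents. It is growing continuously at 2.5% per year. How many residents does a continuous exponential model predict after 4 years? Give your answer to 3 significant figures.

≈ 26,000 residents

P(4) = 23500 · e^(0.025·4) = 23500 · e^(0.1)
= 23500 · 1.10517 ≈ 25971.52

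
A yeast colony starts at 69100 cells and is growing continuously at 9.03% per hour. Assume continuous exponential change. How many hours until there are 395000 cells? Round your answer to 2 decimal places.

t ≈ 19.31 hours

395000 = 69100 · e^(0.0903·t)
t = ln(395000/69100) / 0.0903 = ln(5.71635) / 0.0903 = 1.74333 / 0.0903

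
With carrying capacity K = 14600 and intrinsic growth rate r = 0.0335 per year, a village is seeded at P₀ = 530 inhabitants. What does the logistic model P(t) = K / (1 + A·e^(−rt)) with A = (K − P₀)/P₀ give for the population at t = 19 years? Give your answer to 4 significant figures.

≈ 970.3 inhabitants

A = (14600 − 530)/530 = 26.54717
P(19) = 14600 / (1 + 26.54717·e^(−0.0335·19)) = 14600 / (1 + 26.54717·0.529141)
= 14600 / 15.0472 ≈ 970.28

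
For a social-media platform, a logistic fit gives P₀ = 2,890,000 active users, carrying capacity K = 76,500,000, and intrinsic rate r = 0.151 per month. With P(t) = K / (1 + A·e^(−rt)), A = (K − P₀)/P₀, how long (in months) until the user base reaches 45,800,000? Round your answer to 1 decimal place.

t ≈ 24.1 months

A = (76500000 − 2890000)/2890000 = 25.47059
45800000 = 76500000/(1 + 25.47059·e^(−0.151t)) → 1 + 25.47059·e^(−0.151t) = 1.67031
e^(−0.151t) = 0.026317 → t = ln(37.99847)/0.151 = 3.63755/0.151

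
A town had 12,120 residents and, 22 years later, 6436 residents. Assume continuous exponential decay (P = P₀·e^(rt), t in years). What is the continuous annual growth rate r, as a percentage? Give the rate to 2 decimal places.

6436 = 12120 · e^(r·22)
e^(22r) = 6436/12120 = 0.53102
r = ln(0.53102) / 22 = -0.63295 / 22

r ≈ -2.88% per year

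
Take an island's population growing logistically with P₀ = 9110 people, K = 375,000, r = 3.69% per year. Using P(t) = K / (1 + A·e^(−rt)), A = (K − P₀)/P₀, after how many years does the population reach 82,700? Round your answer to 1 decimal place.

A = (375000 − 9110)/9110 = 40.16356
82700 = 375000/(1 + 40.16356·e^(−0.0369t)) → 1 + 40.16356·e^(−0.0369t) = 4.53446
e^(−0.0369t) = 0.088002 → t = ln(11.36341)/0.0369 = 2.4304/0.0369

t ≈ 65.9 years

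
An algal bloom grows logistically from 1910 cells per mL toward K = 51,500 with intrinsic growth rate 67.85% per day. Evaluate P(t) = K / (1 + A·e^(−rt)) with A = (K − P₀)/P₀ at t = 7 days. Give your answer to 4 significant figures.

≈ 42,050 cells per mL

A = (51500 − 1910)/1910 = 25.96335
P(7) = 51500 / (1 + 25.96335·e^(−0.6785·7)) = 51500 / (1 + 25.96335·0.008656)
= 51500 / 1.22474 ≈ 42049.76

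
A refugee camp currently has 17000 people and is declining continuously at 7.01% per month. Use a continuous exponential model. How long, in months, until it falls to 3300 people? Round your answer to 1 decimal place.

t ≈ 23.4 months

3300 = 17000 · e^(-0.0701·t)
t = ln(3300/17000) / -0.0701 = ln(0.19412) / -0.0701 = -1.63929 / -0.0701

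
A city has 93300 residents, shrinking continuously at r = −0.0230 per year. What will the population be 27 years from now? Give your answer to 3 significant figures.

P(27) = 93300 · e^(-0.023·27) = 93300 · e^(-0.621)
= 93300 · 0.53741 ≈ 50140.05

≈ 50,100 residents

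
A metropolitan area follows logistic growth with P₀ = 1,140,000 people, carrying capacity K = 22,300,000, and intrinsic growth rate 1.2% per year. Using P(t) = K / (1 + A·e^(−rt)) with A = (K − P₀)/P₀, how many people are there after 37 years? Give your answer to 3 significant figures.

A = (22300000 − 1140000)/1140000 = 18.5614
P(37) = 22300000 / (1 + 18.5614·e^(−0.012·37)) = 22300000 / (1 + 18.5614·0.641465)
= 22300000 / 12.9065 ≈ 1727811.77

≈ 1,730,000 people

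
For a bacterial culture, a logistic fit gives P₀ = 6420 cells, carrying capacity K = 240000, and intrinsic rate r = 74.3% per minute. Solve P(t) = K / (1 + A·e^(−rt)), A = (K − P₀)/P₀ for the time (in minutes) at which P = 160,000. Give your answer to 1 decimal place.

A = (240000 − 6420)/6420 = 36.38318
160000 = 240000/(1 + 36.38318·e^(−0.743t)) → 1 + 36.38318·e^(−0.743t) = 1.5
e^(−0.743t) = 0.013743 → t = ln(72.76636)/0.743 = 4.28725/0.743

t ≈ 5.8 minutes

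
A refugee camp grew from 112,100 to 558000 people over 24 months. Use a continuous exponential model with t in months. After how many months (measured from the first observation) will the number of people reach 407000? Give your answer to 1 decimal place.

t ≈ 19.3 months

r = ln(558000/112100) / 24 ≈ 0.066874 per month
t = ln(407000/112100) / r = 1.28942 / 0.066874 ≈ 19.281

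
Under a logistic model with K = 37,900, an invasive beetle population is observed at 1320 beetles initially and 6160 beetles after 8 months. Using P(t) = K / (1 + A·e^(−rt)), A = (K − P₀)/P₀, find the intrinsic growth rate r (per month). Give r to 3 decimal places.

r ≈ 0.210 per month

A = (37900 − 1320)/1320 = 27.71212
6160 = 37900/(1 + 27.71212·e^(−r·8)) → e^(−8r) = (6.1526 − 1)/27.71212 = 0.185933
r = −ln(0.185933)/8 = 1.68237/8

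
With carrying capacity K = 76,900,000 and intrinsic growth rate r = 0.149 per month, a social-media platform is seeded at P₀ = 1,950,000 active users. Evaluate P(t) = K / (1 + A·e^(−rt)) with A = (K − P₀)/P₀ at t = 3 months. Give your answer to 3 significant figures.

A = (76900000 − 1950000)/1950000 = 38.4359
P(3) = 76900000 / (1 + 38.4359·e^(−0.149·3)) = 76900000 / (1 + 38.4359·0.639544)
= 76900000 / 25.58144 ≈ 3006085.18

≈ 3,010,000 active users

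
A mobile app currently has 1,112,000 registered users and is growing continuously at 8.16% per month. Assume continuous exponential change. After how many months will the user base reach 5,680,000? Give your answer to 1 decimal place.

t ≈ 20.0 months

5680000 = 1112000 · e^(0.0816·t)
t = ln(5680000/1112000) / 0.0816 = ln(5.10791) / 0.0816 = 1.63079 / 0.0816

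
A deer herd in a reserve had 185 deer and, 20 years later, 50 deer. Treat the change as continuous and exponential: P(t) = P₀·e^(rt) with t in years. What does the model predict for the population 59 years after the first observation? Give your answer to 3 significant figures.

r = ln(50/185) / 20 ≈ -0.065417 per year
P(59) = 185 · e^(-0.065417·59) = 185 · 0.02108 ≈ 3.9

≈ 3.90 deer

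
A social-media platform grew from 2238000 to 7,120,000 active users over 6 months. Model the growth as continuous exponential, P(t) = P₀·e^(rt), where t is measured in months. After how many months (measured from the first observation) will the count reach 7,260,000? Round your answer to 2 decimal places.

r = ln(7120000/2238000) / 6 ≈ 0.192888 per month
t = ln(7260000/2238000) / r = 1.1768 / 0.192888 ≈ 6.101

t ≈ 6.10 months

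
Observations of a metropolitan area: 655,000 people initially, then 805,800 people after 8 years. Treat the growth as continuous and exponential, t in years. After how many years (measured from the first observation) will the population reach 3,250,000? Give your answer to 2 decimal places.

t ≈ 61.84 years

r = ln(805800/655000) / 8 ≈ 0.0259 per year
t = ln(3250000/655000) / r = 1.60178 / 0.0259 ≈ 61.844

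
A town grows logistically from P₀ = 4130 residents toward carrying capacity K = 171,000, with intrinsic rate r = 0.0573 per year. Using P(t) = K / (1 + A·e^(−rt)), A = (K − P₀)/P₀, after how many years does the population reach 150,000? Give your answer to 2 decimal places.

t ≈ 98.87 years

A = (171000 − 4130)/4130 = 40.40436
150000 = 171000/(1 + 40.40436·e^(−0.0573t)) → 1 + 40.40436·e^(−0.0573t) = 1.14
e^(−0.0573t) = 0.003465 → t = ln(288.60256)/0.0573 = 5.66505/0.0573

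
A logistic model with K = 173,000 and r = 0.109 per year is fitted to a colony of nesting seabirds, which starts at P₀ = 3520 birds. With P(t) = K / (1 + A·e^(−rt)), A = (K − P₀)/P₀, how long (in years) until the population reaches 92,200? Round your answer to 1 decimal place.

A = (173000 − 3520)/3520 = 48.14773
92200 = 173000/(1 + 48.14773·e^(−0.109t)) → 1 + 48.14773·e^(−0.109t) = 1.87636
e^(−0.109t) = 0.018201 → t = ln(54.94085)/0.109 = 4.00626/0.109

t ≈ 36.8 years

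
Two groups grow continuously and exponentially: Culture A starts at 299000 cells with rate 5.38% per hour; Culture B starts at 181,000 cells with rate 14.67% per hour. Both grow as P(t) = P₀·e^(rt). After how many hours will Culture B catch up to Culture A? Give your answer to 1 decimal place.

299000·e^(0.0538t) = 181000·e^(0.1467t)
299000/181000 = e^((0.1467 − 0.0538)t) → ln(1.65193) = 0.0929·t
t = 0.50195 / 0.0929

t ≈ 5.4 hours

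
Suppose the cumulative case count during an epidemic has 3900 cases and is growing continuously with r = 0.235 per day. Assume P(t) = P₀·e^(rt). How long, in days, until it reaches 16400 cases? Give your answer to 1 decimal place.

16400 = 3900 · e^(0.235·t)
t = ln(16400/3900) / 0.235 = ln(4.20513) / 0.235 = 1.4363 / 0.235

t ≈ 6.1 days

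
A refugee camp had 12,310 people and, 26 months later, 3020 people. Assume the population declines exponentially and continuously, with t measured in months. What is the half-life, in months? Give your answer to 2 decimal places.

r = ln(3020/12310) / 26 = ln(0.24533) / 26 ≈ -0.054044 per month
half-life = ln 2 / |r| = 0.69315 / 0.054044

half-life ≈ 12.83 months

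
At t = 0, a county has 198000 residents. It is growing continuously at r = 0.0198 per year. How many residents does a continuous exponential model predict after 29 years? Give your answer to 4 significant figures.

P(29) = 198000 · e^(0.0198·29) = 198000 · e^(0.5742)
= 198000 · 1.77571 ≈ 351590.46

≈ 351,600 residents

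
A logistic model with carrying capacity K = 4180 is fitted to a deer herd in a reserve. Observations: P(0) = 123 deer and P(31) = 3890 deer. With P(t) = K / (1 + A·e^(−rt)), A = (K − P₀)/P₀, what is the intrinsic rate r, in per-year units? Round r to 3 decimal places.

A = (4180 − 123)/123 = 32.98374
3890 = 4180/(1 + 32.98374·e^(−r·31)) → e^(−31r) = (1.07455 − 1)/32.98374 = 0.00226
r = −ln(0.00226)/31 = 6.0923/31

r ≈ 0.197 per year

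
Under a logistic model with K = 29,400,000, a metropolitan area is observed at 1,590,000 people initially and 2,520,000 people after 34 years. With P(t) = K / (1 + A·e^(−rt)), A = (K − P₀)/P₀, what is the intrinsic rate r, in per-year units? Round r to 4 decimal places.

A = (29400000 − 1590000)/1590000 = 17.49057
2520000 = 29400000/(1 + 17.49057·e^(−r·34)) → e^(−34r) = (11.66667 − 1)/17.49057 = 0.609853
r = −ln(0.609853)/34 = 0.49454/34

r ≈ 0.0145 per year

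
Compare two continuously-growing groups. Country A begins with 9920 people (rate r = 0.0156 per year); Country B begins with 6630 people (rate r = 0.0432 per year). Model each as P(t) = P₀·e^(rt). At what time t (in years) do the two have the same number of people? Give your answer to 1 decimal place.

9920·e^(0.0156t) = 6630·e^(0.0432t)
9920/6630 = e^((0.0432 − 0.0156)t) → ln(1.49623) = 0.0276·t
t = 0.40295 / 0.0276

t ≈ 14.6 years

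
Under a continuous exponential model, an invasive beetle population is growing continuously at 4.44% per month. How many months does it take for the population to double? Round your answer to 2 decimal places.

doubling time ≈ 15.61 months

doubling time = ln(2) / |r| = 0.69315 / 0.0444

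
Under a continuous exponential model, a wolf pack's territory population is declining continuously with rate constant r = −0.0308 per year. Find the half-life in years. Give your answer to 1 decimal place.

half-life = ln(2) / |r| = 0.69315 / 0.0308

half-life ≈ 22.5 years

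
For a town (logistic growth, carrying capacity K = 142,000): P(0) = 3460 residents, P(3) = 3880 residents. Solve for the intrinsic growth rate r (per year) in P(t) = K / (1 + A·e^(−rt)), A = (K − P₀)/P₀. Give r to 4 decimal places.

r ≈ 0.0392 per year

A = (142000 − 3460)/3460 = 40.04046
3880 = 142000/(1 + 40.04046·e^(−r·3)) → e^(−3r) = (36.59794 − 1)/40.04046 = 0.889049
r = −ln(0.889049)/3 = 0.1176/3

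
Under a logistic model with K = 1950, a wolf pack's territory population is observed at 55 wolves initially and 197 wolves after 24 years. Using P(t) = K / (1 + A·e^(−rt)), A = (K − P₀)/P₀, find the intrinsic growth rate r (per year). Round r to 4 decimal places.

r ≈ 0.0564 per year

A = (1950 − 55)/55 = 34.45455
197 = 1950/(1 + 34.45455·e^(−r·24)) → e^(−24r) = (9.89848 − 1)/34.45455 = 0.258267
r = −ln(0.258267)/24 = 1.35376/24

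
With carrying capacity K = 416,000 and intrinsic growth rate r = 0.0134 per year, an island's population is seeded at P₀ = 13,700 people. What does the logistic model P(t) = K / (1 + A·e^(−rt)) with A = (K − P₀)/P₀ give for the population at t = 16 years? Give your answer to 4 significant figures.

A = (416000 − 13700)/13700 = 29.36496
P(16) = 416000 / (1 + 29.36496·e^(−0.0134·16)) = 416000 / (1 + 29.36496·0.807026)
= 416000 / 24.69827 ≈ 16843.28

≈ 16,840 people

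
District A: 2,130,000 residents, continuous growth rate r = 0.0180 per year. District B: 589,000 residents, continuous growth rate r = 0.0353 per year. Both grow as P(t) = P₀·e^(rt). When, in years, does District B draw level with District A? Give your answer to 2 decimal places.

t ≈ 74.30 years

2130000·e^(0.018t) = 589000·e^(0.0353t)
2130000/589000 = e^((0.0353 − 0.018)t) → ln(3.6163) = 0.0173·t
t = 1.28545 / 0.0173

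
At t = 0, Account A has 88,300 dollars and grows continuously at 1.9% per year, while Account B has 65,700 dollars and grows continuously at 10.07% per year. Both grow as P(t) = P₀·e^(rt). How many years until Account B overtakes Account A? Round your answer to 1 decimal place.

88300·e^(0.019t) = 65700·e^(0.1007t)
88300/65700 = e^((0.1007 − 0.019)t) → ln(1.34399) = 0.0817·t
t = 0.29564 / 0.0817

t ≈ 3.6 years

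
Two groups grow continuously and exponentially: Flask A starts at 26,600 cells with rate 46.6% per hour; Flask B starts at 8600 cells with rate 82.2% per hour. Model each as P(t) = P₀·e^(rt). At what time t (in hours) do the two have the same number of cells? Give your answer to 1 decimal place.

26600·e^(0.466t) = 8600·e^(0.822t)
26600/8600 = e^((0.822 − 0.466)t) → ln(3.09302) = 0.356·t
t = 1.12915 / 0.356

t ≈ 3.2 hours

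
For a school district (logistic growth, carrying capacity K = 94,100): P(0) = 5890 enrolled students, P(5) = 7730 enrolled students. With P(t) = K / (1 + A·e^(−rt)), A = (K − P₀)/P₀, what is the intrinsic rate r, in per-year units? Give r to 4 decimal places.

A = (94100 − 5890)/5890 = 14.97623
7730 = 94100/(1 + 14.97623·e^(−r·5)) → e^(−5r) = (12.17335 − 1)/14.97623 = 0.746072
r = −ln(0.746072)/5 = 0.29293/5

r ≈ 0.0586 per year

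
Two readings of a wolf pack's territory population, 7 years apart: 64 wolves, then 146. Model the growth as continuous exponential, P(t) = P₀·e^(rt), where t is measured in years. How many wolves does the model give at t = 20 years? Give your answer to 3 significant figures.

≈ 675 wolves

r = ln(146/64) / 7 ≈ 0.117818 per year
P(20) = 64 · e^(0.117818·20) = 64 · 10.5524 ≈ 675.35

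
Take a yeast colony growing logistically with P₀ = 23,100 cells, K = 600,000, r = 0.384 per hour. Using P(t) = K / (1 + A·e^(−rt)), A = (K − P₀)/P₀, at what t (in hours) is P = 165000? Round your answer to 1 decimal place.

t ≈ 5.9 hours

A = (600000 − 23100)/23100 = 24.97403
165000 = 600000/(1 + 24.97403·e^(−0.384t)) → 1 + 24.97403·e^(−0.384t) = 3.63636
e^(−0.384t) = 0.105564 → t = ln(9.47291)/0.384 = 2.24844/0.384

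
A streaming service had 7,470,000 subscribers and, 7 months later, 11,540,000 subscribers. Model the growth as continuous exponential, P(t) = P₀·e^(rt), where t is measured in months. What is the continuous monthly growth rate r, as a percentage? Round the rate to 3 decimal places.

11540000 = 7470000 · e^(r·7)
e^(7r) = 11540000/7470000 = 1.54485
r = ln(1.54485) / 7 = 0.43492 / 7

r ≈ 6.213% per month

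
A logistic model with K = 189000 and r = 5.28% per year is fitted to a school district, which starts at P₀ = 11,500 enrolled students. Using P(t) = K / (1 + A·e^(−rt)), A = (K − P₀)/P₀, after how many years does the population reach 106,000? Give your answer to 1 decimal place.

t ≈ 56.5 years

A = (189000 − 11500)/11500 = 15.43478
106000 = 189000/(1 + 15.43478·e^(−0.0528t)) → 1 + 15.43478·e^(−0.0528t) = 1.78302
e^(−0.0528t) = 0.050731 → t = ln(19.71189)/0.0528 = 2.98122/0.0528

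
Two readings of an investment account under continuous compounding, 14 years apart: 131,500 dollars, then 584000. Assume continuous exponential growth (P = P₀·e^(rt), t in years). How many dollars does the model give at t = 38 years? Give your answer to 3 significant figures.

≈ 7,520,000 dollars

r = ln(584000/131500) / 14 ≈ 0.106492 per year
P(38) = 131500 · e^(0.106492·38) = 131500 · 57.20908 ≈ 7522994.13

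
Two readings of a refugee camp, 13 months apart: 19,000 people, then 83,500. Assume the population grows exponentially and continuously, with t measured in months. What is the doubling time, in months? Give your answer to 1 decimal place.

r = ln(83500/19000) / 13 = ln(4.39474) / 13 ≈ 0.113878 per month
doubling time = ln 2 / |r| = 0.69315 / 0.113878

doubling time ≈ 6.1 months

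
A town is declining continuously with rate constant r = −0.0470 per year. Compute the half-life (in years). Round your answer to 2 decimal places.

half-life ≈ 14.75 years

half-life = ln(2) / |r| = 0.69315 / 0.047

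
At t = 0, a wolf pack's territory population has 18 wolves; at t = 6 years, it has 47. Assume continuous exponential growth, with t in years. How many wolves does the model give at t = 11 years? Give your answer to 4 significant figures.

≈ 104.6 wolves

r = ln(47/18) / 6 ≈ 0.159963 per year
P(11) = 18 · e^(0.159963·11) = 18 · 5.81005 ≈ 104.58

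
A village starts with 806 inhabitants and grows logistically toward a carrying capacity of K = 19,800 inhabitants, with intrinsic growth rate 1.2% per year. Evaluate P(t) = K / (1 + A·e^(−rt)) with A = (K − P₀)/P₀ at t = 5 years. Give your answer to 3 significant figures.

A = (19800 − 806)/806 = 23.56576
P(5) = 19800 / (1 + 23.56576·e^(−0.012·5)) = 19800 / (1 + 23.56576·0.941765)
= 19800 / 23.19339 ≈ 853.69

≈ 854 inhabitants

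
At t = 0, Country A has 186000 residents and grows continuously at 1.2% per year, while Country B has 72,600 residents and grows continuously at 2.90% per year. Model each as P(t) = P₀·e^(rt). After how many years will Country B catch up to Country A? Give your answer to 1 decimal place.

t ≈ 55.3 years

186000·e^(0.012t) = 72600·e^(0.029t)
186000/72600 = e^((0.029 − 0.012)t) → ln(2.56198) = 0.017·t
t = 0.94078 / 0.017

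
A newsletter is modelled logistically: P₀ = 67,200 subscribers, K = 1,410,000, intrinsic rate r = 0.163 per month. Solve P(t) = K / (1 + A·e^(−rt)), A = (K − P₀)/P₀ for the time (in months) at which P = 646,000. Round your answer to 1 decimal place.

t ≈ 17.3 months

A = (1410000 − 67200)/67200 = 19.98214
646000 = 1410000/(1 + 19.98214·e^(−0.163t)) → 1 + 19.98214·e^(−0.163t) = 2.18266
e^(−0.163t) = 0.059186 → t = ln(16.8959)/0.163 = 2.82707/0.163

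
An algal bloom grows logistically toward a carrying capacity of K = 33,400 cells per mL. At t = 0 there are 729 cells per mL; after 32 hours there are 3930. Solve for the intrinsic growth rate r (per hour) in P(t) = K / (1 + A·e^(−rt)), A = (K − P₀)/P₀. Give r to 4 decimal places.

A = (33400 − 729)/729 = 44.81619
3930 = 33400/(1 + 44.81619·e^(−r·32)) → e^(−32r) = (8.49873 − 1)/44.81619 = 0.167322
r = −ln(0.167322)/32 = 1.78784/32

r ≈ 0.0559 per hour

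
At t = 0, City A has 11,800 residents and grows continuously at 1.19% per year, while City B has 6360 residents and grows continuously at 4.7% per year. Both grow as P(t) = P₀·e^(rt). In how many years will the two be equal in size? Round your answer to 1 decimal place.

11800·e^(0.0119t) = 6360·e^(0.047t)
11800/6360 = e^((0.047 − 0.0119)t) → ln(1.85535) = 0.0351·t
t = 0.61807 / 0.0351

t ≈ 17.6 years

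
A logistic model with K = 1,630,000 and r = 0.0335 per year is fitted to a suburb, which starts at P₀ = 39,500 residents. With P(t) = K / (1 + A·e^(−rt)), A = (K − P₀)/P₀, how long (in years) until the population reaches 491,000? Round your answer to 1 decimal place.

t ≈ 85.2 years

A = (1630000 − 39500)/39500 = 40.26582
491000 = 1630000/(1 + 40.26582·e^(−0.0335t)) → 1 + 40.26582·e^(−0.0335t) = 3.31976
e^(−0.0335t) = 0.057611 → t = ln(17.35779)/0.0335 = 2.85404/0.0335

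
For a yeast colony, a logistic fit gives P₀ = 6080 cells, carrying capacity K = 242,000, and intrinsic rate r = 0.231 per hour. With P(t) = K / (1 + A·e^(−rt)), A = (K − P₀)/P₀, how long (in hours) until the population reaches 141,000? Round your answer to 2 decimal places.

A = (242000 − 6080)/6080 = 38.80263
141000 = 242000/(1 + 38.80263·e^(−0.231t)) → 1 + 38.80263·e^(−0.231t) = 1.71631
e^(−0.231t) = 0.01846 → t = ln(54.17001)/0.231 = 3.99213/0.231

t ≈ 17.28 hours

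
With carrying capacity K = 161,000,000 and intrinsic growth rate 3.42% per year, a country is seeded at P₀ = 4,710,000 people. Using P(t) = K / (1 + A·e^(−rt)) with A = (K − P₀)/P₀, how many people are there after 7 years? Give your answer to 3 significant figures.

≈ 5,940,000 people

A = (161000000 − 4710000)/4710000 = 33.18259
P(7) = 161000000 / (1 + 33.18259·e^(−0.0342·7)) = 161000000 / (1 + 33.18259·0.7871)
= 161000000 / 27.11802 ≈ 5937012.48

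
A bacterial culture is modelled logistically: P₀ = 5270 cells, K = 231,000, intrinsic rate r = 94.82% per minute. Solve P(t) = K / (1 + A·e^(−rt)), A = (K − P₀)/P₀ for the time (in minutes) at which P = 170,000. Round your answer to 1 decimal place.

A = (231000 − 5270)/5270 = 42.83302
170000 = 231000/(1 + 42.83302·e^(−0.9482t)) → 1 + 42.83302·e^(−0.9482t) = 1.35882
e^(−0.9482t) = 0.008377 → t = ln(119.3707)/0.9482 = 4.78223/0.9482

t ≈ 5.0 minutes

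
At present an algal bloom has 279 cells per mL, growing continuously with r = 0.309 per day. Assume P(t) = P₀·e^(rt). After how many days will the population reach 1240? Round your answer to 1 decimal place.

1240 = 279 · e^(0.309·t)
t = ln(1240/279) / 0.309 = ln(4.44444) / 0.309 = 1.49165 / 0.309

t ≈ 4.8 days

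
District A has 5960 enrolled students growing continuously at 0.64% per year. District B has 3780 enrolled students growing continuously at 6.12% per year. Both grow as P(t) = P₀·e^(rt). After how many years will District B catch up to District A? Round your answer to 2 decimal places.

5960·e^(0.0064t) = 3780·e^(0.0612t)
5960/3780 = e^((0.0612 − 0.0064)t) → ln(1.57672) = 0.0548·t
t = 0.45535 / 0.0548

t ≈ 8.31 years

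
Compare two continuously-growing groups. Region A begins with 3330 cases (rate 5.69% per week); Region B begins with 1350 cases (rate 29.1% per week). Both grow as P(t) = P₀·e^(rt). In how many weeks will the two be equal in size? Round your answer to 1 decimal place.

3330·e^(0.0569t) = 1350·e^(0.291t)
3330/1350 = e^((0.291 − 0.0569)t) → ln(2.46667) = 0.2341·t
t = 0.90287 / 0.2341

t ≈ 3.9 weeks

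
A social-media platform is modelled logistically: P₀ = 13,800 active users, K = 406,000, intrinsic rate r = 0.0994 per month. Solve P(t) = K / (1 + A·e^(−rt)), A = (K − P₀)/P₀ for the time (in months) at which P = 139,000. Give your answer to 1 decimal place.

t ≈ 27.1 months

A = (406000 − 13800)/13800 = 28.42029
139000 = 406000/(1 + 28.42029·e^(−0.0994t)) → 1 + 28.42029·e^(−0.0994t) = 2.92086
e^(−0.0994t) = 0.067588 → t = ln(14.79558)/0.0994 = 2.69433/0.0994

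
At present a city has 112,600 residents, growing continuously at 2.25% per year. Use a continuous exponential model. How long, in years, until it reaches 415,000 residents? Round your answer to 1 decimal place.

415000 = 112600 · e^(0.0225·t)
t = ln(415000/112600) / 0.0225 = ln(3.68561) / 0.0225 = 1.30444 / 0.0225

t ≈ 58.0 years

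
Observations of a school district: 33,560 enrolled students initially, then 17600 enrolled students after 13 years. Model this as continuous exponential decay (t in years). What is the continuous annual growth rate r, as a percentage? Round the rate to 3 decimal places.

17600 = 33560 · e^(r·13)
e^(13r) = 17600/33560 = 0.52443
r = ln(0.52443) / 13 = -0.64544 / 13

r ≈ -4.965% per year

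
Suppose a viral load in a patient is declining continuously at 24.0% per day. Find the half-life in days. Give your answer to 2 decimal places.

half-life ≈ 2.89 days

half-life = ln(2) / |r| = 0.69315 / 0.24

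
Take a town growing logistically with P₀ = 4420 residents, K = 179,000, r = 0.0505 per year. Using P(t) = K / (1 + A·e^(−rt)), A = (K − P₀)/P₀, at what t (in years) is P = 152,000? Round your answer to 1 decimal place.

A = (179000 − 4420)/4420 = 39.49774
152000 = 179000/(1 + 39.49774·e^(−0.0505t)) → 1 + 39.49774·e^(−0.0505t) = 1.17763
e^(−0.0505t) = 0.004497 → t = ln(222.35763)/0.0505 = 5.40429/0.0505

t ≈ 107.0 years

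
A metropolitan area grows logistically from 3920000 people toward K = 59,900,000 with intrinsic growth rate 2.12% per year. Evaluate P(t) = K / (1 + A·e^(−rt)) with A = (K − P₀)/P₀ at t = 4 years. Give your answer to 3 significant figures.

A = (59900000 − 3920000)/3920000 = 14.28061
P(4) = 59900000 / (1 + 14.28061·e^(−0.0212·4)) = 59900000 / (1 + 14.28061·0.918696)
= 59900000 / 14.11954 ≈ 4242347.41

≈ 4,240,000 people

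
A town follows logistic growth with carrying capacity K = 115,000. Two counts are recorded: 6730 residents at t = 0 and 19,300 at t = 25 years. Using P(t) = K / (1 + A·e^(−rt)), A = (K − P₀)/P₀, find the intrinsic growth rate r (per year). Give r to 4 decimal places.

r ≈ 0.0471 per year

A = (115000 − 6730)/6730 = 16.08767
19300 = 115000/(1 + 16.08767·e^(−r·25)) → e^(−25r) = (5.95855 − 1)/16.08767 = 0.308221
r = −ln(0.308221)/25 = 1.17694/25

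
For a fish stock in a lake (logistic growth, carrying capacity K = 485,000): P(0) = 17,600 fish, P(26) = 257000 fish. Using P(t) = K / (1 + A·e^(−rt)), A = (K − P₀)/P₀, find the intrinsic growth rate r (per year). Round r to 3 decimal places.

A = (485000 − 17600)/17600 = 26.55682
257000 = 485000/(1 + 26.55682·e^(−r·26)) → e^(−26r) = (1.88716 − 1)/26.55682 = 0.033406
r = −ln(0.033406)/26 = 3.39902/26

r ≈ 0.131 per year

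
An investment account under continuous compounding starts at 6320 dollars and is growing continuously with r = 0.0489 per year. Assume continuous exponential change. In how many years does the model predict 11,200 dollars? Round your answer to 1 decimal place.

t ≈ 11.7 years

11200 = 6320 · e^(0.0489·t)
t = ln(11200/6320) / 0.0489 = ln(1.77215) / 0.0489 = 0.57219 / 0.0489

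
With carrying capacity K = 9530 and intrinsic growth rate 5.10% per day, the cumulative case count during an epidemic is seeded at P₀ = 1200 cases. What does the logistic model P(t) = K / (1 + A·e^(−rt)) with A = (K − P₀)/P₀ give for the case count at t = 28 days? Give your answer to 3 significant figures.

A = (9530 − 1200)/1200 = 6.94167
P(28) = 9530 / (1 + 6.94167·e^(−0.051·28)) = 9530 / (1 + 6.94167·0.239788)
= 9530 / 2.66453 ≈ 3576.62

≈ 3,580 cases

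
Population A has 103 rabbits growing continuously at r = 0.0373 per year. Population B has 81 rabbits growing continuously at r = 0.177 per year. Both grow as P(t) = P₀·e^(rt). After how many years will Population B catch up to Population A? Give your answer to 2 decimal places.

103·e^(0.0373t) = 81·e^(0.177t)
103/81 = e^((0.177 − 0.0373)t) → ln(1.2716) = 0.1397·t
t = 0.24028 / 0.1397

t ≈ 1.72 years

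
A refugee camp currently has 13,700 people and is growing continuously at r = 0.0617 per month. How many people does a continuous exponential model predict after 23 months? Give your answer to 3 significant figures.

≈ 56,600 people

P(23) = 13700 · e^(0.0617·23) = 13700 · e^(1.4191)
= 13700 · 4.1334 ≈ 56627.56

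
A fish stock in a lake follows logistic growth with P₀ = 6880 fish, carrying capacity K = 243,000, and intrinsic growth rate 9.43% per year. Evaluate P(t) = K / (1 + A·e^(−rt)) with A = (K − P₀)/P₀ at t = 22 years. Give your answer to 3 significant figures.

A = (243000 − 6880)/6880 = 34.31977
P(22) = 243000 / (1 + 34.31977·e^(−0.0943·22)) = 243000 / (1 + 34.31977·0.125607)
= 243000 / 5.31079 ≈ 45755.89

≈ 45,800 fish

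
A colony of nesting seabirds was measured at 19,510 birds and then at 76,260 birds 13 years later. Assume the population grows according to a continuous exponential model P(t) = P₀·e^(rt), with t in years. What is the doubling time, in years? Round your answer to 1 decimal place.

doubling time ≈ 6.6 years

r = ln(76260/19510) / 13 = ln(3.90876) / 13 ≈ 0.104863 per year
doubling time = ln 2 / |r| = 0.69315 / 0.104863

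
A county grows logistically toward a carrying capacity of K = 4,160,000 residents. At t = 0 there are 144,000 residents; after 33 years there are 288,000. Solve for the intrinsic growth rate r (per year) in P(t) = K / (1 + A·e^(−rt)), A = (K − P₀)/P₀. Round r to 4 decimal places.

A = (4160000 − 144000)/144000 = 27.88889
288000 = 4160000/(1 + 27.88889·e^(−r·33)) → e^(−33r) = (14.44444 − 1)/27.88889 = 0.482072
r = −ln(0.482072)/33 = 0.72966/33

r ≈ 0.0221 per year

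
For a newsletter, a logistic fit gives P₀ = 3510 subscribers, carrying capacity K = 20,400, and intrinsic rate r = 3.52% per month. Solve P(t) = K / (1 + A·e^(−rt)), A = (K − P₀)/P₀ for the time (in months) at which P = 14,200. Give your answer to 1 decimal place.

t ≈ 68.2 months

A = (20400 − 3510)/3510 = 4.81197
14200 = 20400/(1 + 4.81197·e^(−0.0352t)) → 1 + 4.81197·e^(−0.0352t) = 1.43662
e^(−0.0352t) = 0.090736 → t = ln(11.02095)/0.0352 = 2.3998/0.0352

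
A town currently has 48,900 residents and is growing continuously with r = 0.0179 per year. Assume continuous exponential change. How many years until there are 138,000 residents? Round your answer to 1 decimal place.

t ≈ 58.0 years

138000 = 48900 · e^(0.0179·t)
t = ln(138000/48900) / 0.0179 = ln(2.82209) / 0.0179 = 1.03748 / 0.0179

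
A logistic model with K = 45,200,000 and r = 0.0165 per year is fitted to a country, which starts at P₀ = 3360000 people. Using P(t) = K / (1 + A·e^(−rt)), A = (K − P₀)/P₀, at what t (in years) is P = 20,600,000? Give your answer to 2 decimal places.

t ≈ 142.09 years

A = (45200000 − 3360000)/3360000 = 12.45238
20600000 = 45200000/(1 + 12.45238·e^(−0.0165t)) → 1 + 12.45238·e^(−0.0165t) = 2.19417
e^(−0.0165t) = 0.095899 → t = ln(10.4276)/0.0165 = 2.34446/0.0165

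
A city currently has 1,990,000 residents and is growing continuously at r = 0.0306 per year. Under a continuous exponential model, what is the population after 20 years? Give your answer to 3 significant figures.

P(20) = 1990000 · e^(0.0306·20) = 1990000 · e^(0.612)
= 1990000 · 1.84412 ≈ 3669790.73

≈ 3,670,000 residents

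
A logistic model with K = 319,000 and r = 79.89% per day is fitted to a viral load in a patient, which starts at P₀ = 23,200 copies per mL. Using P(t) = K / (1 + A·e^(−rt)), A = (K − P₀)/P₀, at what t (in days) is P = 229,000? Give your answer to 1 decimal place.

t ≈ 4.4 days

A = (319000 − 23200)/23200 = 12.75
229000 = 319000/(1 + 12.75·e^(−0.7989t)) → 1 + 12.75·e^(−0.7989t) = 1.39301
e^(−0.7989t) = 0.030825 → t = ln(32.44167)/0.7989 = 3.47944/0.7989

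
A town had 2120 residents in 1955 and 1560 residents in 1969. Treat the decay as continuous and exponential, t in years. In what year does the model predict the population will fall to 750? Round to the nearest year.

r = ln(1560/2120) / 14 = -0.30673/14 ≈ -0.021909 per year
t = ln(750/2120) / r = -1.0391/-0.021909 ≈ 47.43 years after 1955

year 2002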